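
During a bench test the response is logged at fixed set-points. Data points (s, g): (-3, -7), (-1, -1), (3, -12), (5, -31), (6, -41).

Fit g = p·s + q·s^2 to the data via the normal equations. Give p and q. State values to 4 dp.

With design matrix A, AᵀA = [[80, 340]; [340, 2084]] and Aᵀg = [-415, -2423]ᵀ.
Eliminating q: 2084·(row 1) − 340·(row 2) gives 51120·p = 2084·(-415) − 340·(-2423) = -41040, so p = -57/71.
Then q = ((-2423) − 340·(-57/71))/2084 = -293/284.

p = -0.8028, q = -1.0317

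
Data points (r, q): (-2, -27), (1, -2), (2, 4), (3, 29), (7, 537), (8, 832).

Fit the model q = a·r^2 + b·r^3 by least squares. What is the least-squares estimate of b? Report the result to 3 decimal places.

b = 1.988

Sums needed: Σr^2·r^2 = 6611, Σr^2·r^3 = 49819, Σr^3·r^3 = 380651.
For Aᵀq: Σr^2·q = 79728, Σr^3·q = 611204.
So AᵀA·[a, b]ᵀ = Aᵀq: [[6611, 49819]; [49819, 380651]]·[a, b]ᵀ = [79728, 611204]ᵀ.
det = 6611·380651 − 49819² = 34551000.
a = (79728·380651 − 49819·611204)/34551000 = -2296117/785250; b = (6611·611204 − 49819·79728)/34551000 = 1561373/785250.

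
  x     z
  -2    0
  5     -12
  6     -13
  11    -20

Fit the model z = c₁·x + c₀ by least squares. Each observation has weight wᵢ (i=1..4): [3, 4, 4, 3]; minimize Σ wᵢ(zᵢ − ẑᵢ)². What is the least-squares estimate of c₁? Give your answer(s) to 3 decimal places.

The normal system MᵀWM·[c₁, c₀]ᵀ = MᵀWz is [[619, 71]; [71, 14]]·[c₁, c₀]ᵀ = [-1212, -160]ᵀ.
Eliminating c₀: 14·(row 1) − 71·(row 2) gives 3625·c₁ = 14·(-1212) − 71·(-160) = -5608, so c₁ = -5608/3625.
Then c₀ = ((-160) − 71·(-5608/3625))/14 = -12988/3625.

c₁ = -1.547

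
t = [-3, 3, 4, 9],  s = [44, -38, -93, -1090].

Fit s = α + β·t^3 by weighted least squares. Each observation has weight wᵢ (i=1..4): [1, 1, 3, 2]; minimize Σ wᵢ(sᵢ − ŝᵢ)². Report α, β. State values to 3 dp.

Entries of MᵀWM: Σwᵢ·1 = 7, Σwᵢ·t^3 = 1650, Σwᵢ·t^3·t^3 = 1076628.
For MᵀWs: Σwᵢ·s = -2453, Σwᵢ·t^3·s = -1609290.
MᵀWM·[α, β]ᵀ = MᵀWs becomes [[7, 1650]; [1650, 1076628]]·[α, β]ᵀ = [-2453, -1609290]ᵀ.
det = 7·1076628 − 1650² = 4813896.
α = ((-2453)·1076628 − 1650·(-1609290))/4813896 = 598334/200579; β = (7·(-1609290) − 1650·(-2453))/4813896 = -601465/401158.

α = 2.983, β = -1.499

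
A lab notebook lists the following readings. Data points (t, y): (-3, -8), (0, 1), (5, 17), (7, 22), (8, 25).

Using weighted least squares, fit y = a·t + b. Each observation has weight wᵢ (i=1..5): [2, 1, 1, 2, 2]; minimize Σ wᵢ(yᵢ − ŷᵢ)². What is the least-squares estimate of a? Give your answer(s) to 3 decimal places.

The normal system AᵀWA·[a, b]ᵀ = AᵀWy is [[269, 29]; [29, 8]]·[a, b]ᵀ = [841, 96]ᵀ.
Determinant 269·8 − 29² = 1311.
a = (841·8 − 29·96)/1311 = 3944/1311; b = (269·96 − 29·841)/1311 = 1435/1311.

a = 3.008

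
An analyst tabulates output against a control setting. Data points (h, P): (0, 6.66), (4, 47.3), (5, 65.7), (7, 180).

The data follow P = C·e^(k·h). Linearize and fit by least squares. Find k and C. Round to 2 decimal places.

k = 0.47, C = 6.75

Let Y = ln P. Fitting Y = k·h + ln C by least squares:
Σh = 16.0000, Σ(h)² = 90.0000, Σln P = 15.1307, Σh·ln P = 72.7022.
Equations: 90.0000·k + 16.0000·ln C = 72.7022;  16.0000·k + 4·ln C = 15.1307.
Δ = 90.0000·4 − (16.0000)² = 104.0000; k = (72.7022·4 − 16.0000·15.1307)/104.0000 = 0.46844, ln C = (90.0000·15.1307 − 16.0000·72.7022)/104.0000 = 1.90890, so C = exp(1.90890) = 6.74569.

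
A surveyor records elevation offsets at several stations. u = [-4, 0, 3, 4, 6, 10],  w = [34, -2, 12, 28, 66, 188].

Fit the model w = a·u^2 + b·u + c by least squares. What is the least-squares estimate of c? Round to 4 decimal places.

c = -1.5501

Normal-equation sums: Σu^2·u^2 = 11889, Σu^2·u = 1243, Σu^2 = 177, Σu·u = 177, Σu = 19, Σ1 = 6.
Moment sums: Σu^2·w = 22276, Σu·w = 2288, Σw = 326.
AᵀA·[a, b, c]ᵀ = Aᵀw becomes [[11889, 1243, 177]; [1243, 177, 19]; [177, 19, 6]]·[a, b, c]ᵀ = [22276, 2288, 326]ᵀ.
Inverting the 3×3 Gram matrix, [a, b, c]ᵀ = [933001/469770, -3823/4474, -364106/234885]ᵀ.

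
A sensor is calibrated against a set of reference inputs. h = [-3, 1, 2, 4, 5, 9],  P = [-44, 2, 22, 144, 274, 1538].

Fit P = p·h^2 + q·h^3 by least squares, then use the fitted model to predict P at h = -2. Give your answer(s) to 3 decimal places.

With design matrix M, MᵀM = [[7540, 62988]; [62988, 551956]] and MᵀP = [133426, 1166034]ᵀ.
det = 7540·551956 − 62988² = 194260096.
p = (133426·551956 − 62988·1166034)/194260096 = 12445729/12141256; q = (7540·1166034 − 62988·133426)/194260096 = 835473/418664.
At h = -2: P̂ = (12445729/12141256)·(4) + (835473/418664)·(-8) = -36011705/3035314.

P̂ = -11.864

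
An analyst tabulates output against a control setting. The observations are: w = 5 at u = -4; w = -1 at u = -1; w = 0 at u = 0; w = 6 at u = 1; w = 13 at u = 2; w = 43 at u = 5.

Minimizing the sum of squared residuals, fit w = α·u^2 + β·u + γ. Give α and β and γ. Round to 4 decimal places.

Sums needed: Σu^2·u^2 = 899, Σu^2·u = 69, Σu^2 = 47, Σu·u = 47, Σu = 3, Σ1 = 6.
And Σu^2·w = 1212, Σu·w = 228, Σw = 66.
Normal equations: [[899, 69, 47]; [69, 47, 3]; [47, 3, 6]]·[α, β, γ]ᵀ = [1212, 228, 66]ᵀ.
Solving the 3×3 system (Gaussian elimination) gives α = 375/364, β = 1185/364, γ = 237/182.

α = 1.0302, β = 3.2555, γ = 1.3022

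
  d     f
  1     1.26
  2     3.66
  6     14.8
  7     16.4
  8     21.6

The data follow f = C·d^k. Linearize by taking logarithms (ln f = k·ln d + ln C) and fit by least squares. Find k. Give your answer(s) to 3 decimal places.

k = 1.329

Linearized form: ln f = k·ln d + ln C. From the 5 transformed points,
AᵀA = [[11.8015, 6.5103]; [6.5103, 5]], rhs = [17.5602, 10.0932]ᵀ  (here Σln d = 6.5103, Σ(ln d)² = 11.8015, Σln f = 10.0932, Σln d·ln f = 17.5602).
Slope k = (n·Σln d·ln f − Σln d·Σln f)/(n·Σ(ln d)² − (Σln d)²) = (5·17.5602 − 6.5103·10.0932)/16.6240 = 1.32891; ln C = (Σln f − k·Σln d)/n = 0.28833.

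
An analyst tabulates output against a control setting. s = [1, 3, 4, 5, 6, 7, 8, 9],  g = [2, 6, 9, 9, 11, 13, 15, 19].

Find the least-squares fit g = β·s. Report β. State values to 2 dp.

β = 1.95

Sums needed: Σs·s = 281.
Right-hand side: Σs·g = 549.
XᵀX·[β]ᵀ = Xᵀg becomes [[281]]·[β]ᵀ = [549]ᵀ.
Hence β = 549 / 281 ≈ 1.95374.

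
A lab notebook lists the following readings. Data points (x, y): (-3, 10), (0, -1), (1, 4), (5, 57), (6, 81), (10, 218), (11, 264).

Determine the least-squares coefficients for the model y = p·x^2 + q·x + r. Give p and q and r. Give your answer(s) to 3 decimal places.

The normal equations are: 26644·p + 2646·q + 292·r = 58179;  2646·p + 292·q + 30·r = 5829;  292·p + 30·q + 7·r = 633.
Solving the 3×3 system (Gaussian elimination) gives p = 988251/488726, q = 885729/488726, r = -412686/244363.

p = 2.022, q = 1.812, r = -1.689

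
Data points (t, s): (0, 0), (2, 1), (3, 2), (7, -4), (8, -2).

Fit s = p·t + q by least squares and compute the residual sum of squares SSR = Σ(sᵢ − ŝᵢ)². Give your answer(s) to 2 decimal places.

Normal-equation sums: Σt·t = 126, Σt = 20, Σ1 = 5.
For Xᵀs: Σt·s = -36, Σs = -3.
So XᵀX·[p, q]ᵀ = Xᵀs: [[126, 20]; [20, 5]]·[p, q]ᵀ = [-36, -3]ᵀ.
Eliminating q: 5·(row 1) − 20·(row 2) gives 230·p = 5·(-36) − 20·(-3) = -120, so p = -12/23.
Then q = ((-3) − 20·(-12/23))/5 = 171/115.
Residuals: -171/115, 64/115, 239/115, -211/115, 79/115; SSR = 1228/115.

SSR = 10.68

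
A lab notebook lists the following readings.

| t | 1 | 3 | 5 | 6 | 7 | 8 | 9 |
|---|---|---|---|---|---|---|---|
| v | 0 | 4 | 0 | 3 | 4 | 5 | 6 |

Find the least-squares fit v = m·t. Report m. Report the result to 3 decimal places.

The normal equations are: 265·m = 152.
m = 152/265 = 0.573585.

m = 0.574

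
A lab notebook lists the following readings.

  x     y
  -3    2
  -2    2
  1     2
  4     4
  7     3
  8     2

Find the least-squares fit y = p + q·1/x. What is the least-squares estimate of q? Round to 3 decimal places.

q = 0.218

With design matrix M, MᵀM = [[6, 115/168]; [115/168, 41197/28224]] and Mᵀy = [15, 169/84]ᵀ.
Δ = 6·(41197/28224) − (115/168)² = 233957/28224.
p = (15·(41197/28224) − (115/168)·(169/84))/(233957/28224) = 579085/233957; q = (6·(169/84) − (115/168)·15)/(233957/28224) = 50904/233957.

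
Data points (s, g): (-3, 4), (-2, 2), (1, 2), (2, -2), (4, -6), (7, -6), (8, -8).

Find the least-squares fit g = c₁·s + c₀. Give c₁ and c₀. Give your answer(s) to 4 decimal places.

Normal-equation sums: Σs·s = 147, Σs = 17, Σ1 = 7.
Right-hand side: Σs·g = -148, Σg = -14.
det = 147·7 − 17² = 740.
c₁ = ((-148)·7 − 17·(-14))/740 = -399/370; c₀ = (147·(-14) − 17·(-148))/740 = 229/370.

c₁ = -1.0784, c₀ = 0.6189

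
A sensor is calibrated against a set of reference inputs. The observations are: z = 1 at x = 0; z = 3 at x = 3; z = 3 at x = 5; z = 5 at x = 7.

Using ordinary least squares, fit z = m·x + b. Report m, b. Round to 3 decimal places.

AᵀA·[m, b]ᵀ = Aᵀz reads: 83·m + 15·b = 59;  15·m + 4·b = 12.
(Σx·x = 83, Σx = 15, Σ1 = 4, Σx·z = 59, Σz = 12.)
det = 83·4 − 15² = 107.
m = (59·4 − 15·12)/107 = 56/107; b = (83·12 − 15·59)/107 = 111/107.

m = 0.523, b = 1.037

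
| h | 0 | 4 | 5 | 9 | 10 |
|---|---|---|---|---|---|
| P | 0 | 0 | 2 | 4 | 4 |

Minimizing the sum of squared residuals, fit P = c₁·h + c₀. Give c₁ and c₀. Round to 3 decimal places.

The normal system AᵀA·[c₁, c₀]ᵀ = AᵀP is [[222, 28]; [28, 5]]·[c₁, c₀]ᵀ = [86, 10]ᵀ.
Eliminating c₀: 5·(row 1) − 28·(row 2) gives 326·c₁ = 5·86 − 28·10 = 150, so c₁ = 75/163.
Then c₀ = (10 − 28·(75/163))/5 = -94/163.

c₁ = 0.460, c₀ = -0.577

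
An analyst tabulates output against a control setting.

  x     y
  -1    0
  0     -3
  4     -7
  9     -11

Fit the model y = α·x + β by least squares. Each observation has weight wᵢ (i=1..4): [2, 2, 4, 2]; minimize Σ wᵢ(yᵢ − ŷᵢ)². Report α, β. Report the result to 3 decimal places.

From the data, Σwᵢ·x·x = 228, Σwᵢ·x = 32, Σwᵢ·1 = 10.
Moment sums: Σwᵢ·x·y = -310, Σwᵢ·y = -56.
AᵀWA·[α, β]ᵀ = AᵀWy becomes [[228, 32]; [32, 10]]·[α, β]ᵀ = [-310, -56]ᵀ.
Eliminating β: 10·(row 1) − 32·(row 2) gives 1256·α = 10·(-310) − 32·(-56) = -1308, so α = -327/314.
Then β = ((-56) − 32·(-327/314))/10 = -356/157.

α = -1.041, β = -2.268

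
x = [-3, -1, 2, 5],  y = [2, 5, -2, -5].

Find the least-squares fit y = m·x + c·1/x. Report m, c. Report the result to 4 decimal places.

m = -0.6567, c = -3.5970

Forming AᵀA = [[39, 4]; [4, 1261/900]] and Aᵀy = [-40, -23/3]ᵀ gives AᵀA·[m, c]ᵀ = Aᵀy.
Eliminating c: (1261/900)·(row 1) − 4·(row 2) gives (11593/300)·m = (1261/900)·(-40) − 4·(-23/3) = -1142/45, so m = -22840/34779.
Then c = ((-23/3) − 4·(-22840/34779))/(1261/900) = -41700/11593.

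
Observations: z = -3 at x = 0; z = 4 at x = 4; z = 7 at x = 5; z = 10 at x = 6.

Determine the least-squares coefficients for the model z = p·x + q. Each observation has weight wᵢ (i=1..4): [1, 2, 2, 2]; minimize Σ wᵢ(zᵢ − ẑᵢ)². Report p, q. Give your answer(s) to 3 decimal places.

Entries of AᵀWA: Σwᵢ·x·x = 154, Σwᵢ·x = 30, Σwᵢ·1 = 7.
For AᵀWz: Σwᵢ·x·z = 222, Σwᵢ·z = 39.
Normal equations: [[154, 30]; [30, 7]]·[p, q]ᵀ = [222, 39]ᵀ.
Δ = 154·7 − 30² = 178.
p = (222·7 − 30·39)/178 = 192/89; q = (154·39 − 30·222)/178 = -327/89.

p = 2.157, q = -3.674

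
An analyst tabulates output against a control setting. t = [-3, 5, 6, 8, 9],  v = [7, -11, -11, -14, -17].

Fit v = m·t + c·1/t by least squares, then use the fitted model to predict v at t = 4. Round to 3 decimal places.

Compute the Gram sums: Σt·t = 215, Σt·1/t = 5, Σ1/t·1/t = 26809/129600.
For Aᵀv: Σt·v = -407, Σ1/t·v = -1801/180.
Δ = 215·(26809/129600) − 5² = 504787/25920.
m = ((-407)·(26809/129600) − 5·(-1801/180))/(504787/25920) = -4427663/2523935; c = (215·(-1801/180) − 5·(-407))/(504787/25920) = -3011760/504787.
At t = 4: v̂ = (-4427663/2523935)·(4) + (-3011760/504787)·(1/4) = -21475352/2523935.

v̂ = -8.509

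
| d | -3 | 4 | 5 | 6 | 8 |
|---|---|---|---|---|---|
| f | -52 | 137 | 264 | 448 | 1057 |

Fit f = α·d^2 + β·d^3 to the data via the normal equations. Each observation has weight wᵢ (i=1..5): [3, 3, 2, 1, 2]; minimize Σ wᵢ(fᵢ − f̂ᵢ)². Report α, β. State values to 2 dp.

MᵀWM·[α, β]ᵀ = MᵀWf reads: 11749·α + 81905·β = 169796;  81905·α + 616669·β = 1275652.
Eliminating β: 616669·(row 1) − 81905·(row 2) gives 536815056·α = 616669·169796 − 81905·1275652 = 225652464, so α = 4701093/11183647.
Then β = (1275652 − 81905·(4701093/11183647))/616669 = 22510291/11183647.

α = 0.42, β = 2.01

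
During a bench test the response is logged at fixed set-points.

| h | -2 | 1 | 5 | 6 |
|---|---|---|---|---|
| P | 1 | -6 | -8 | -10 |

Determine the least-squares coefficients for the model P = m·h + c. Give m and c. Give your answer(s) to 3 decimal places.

Compute the Gram sums: Σh·h = 66, Σh = 10, Σ1 = 4.
Moment sums: Σh·P = -108, ΣP = -23.
So AᵀA·[m, c]ᵀ = AᵀP: [[66, 10]; [10, 4]]·[m, c]ᵀ = [-108, -23]ᵀ.
Δ = 66·4 − 10² = 164.
m = ((-108)·4 − 10·(-23))/164 = -101/82; c = (66·(-23) − 10·(-108))/164 = -219/82.

m = -1.232, c = -2.671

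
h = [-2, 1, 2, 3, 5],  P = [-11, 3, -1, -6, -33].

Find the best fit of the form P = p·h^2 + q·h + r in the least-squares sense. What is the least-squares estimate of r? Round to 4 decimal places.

Sums needed: Σh^2·h^2 = 739, Σh^2·h = 153, Σh^2 = 43, Σh·h = 43, Σh = 9, Σ1 = 5.
Moment sums: Σh^2·P = -924, Σh·P = -160, ΣP = -48.
Inverting the 3×3 Gram matrix, [p, q, r]ᵀ = [-5085/2612, 7171/2612, 1437/653]ᵀ.

r = 2.2006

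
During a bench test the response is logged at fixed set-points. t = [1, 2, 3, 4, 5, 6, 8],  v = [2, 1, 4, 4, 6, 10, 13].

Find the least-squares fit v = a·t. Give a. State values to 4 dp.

Sums needed: Σt·t = 155.
For Aᵀv: Σt·v = 226.
Normal equations: [[155]]·[a]ᵀ = [226]ᵀ.
a = 226/155 = 1.45806.

a = 1.4581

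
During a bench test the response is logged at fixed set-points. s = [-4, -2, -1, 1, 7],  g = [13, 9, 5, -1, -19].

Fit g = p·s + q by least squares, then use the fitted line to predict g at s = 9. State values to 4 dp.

With design matrix M, MᵀM = [[71, 1]; [1, 5]] and Mᵀg = [-209, 7]ᵀ.
Δ = 71·5 − 1² = 354.
p = ((-209)·5 − 1·7)/354 = -526/177; q = (71·7 − 1·(-209))/354 = 353/177.
At s = 9: ĝ = (-526/177)·(9) + (353/177)·(1) = -4381/177.

ĝ = -24.7514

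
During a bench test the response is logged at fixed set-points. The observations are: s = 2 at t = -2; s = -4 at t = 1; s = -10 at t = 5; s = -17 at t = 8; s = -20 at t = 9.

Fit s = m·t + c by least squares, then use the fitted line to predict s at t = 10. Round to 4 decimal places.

Entries of MᵀM: Σt·t = 175, Σt = 21, Σ1 = 5.
Moment sums: Σt·s = -374, Σs = -49.
Δ = 175·5 − 21² = 434.
m = ((-374)·5 − 21·(-49))/434 = -841/434; c = (175·(-49) − 21·(-374))/434 = -103/62.
At t = 10: ŝ = (-841/434)·(10) + (-103/62)·(1) = -9131/434.

ŝ = -21.0392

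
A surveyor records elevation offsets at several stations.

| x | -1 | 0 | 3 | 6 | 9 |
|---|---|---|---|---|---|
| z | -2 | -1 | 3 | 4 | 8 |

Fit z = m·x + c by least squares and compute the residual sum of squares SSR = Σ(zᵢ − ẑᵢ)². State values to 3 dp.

SSR = 1.870

Normal-equation sums: Σx·x = 127, Σx = 17, Σ1 = 5.
Right-hand side: Σx·z = 107, Σz = 12.
Normal equations: [[127, 17]; [17, 5]]·[m, c]ᵀ = [107, 12]ᵀ.
Δ = 127·5 − 17² = 346.
m = (107·5 − 17·12)/346 = 331/346; c = (127·12 − 17·107)/346 = -295/346.
Residuals: -33/173, -51/346, 170/173, -307/346, 42/173; SSR = 647/346.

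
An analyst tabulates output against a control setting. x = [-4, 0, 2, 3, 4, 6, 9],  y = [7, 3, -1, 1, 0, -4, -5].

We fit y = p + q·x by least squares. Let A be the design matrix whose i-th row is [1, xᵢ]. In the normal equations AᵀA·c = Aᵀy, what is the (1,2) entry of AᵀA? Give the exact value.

Row 1 ↔ basis 1, column 2 ↔ basis x, so (AᵀA)_{1,2} = Σᵢ x = (1)·(-4) + (1)·(0) + (1)·(2) + (1)·(3) + (1)·(4) + (1)·(6) + (1)·(9) = 20.

20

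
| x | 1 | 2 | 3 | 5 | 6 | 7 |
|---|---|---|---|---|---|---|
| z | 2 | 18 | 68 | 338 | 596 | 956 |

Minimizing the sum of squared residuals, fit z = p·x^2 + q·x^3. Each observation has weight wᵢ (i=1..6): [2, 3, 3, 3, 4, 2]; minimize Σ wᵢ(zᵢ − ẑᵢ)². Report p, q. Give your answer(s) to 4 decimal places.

Forming AᵀWA = [[12154, 74920]; [74920, 471178]] and AᵀWz = [206918, 1303454]ᵀ gives AᵀWA·[p, q]ᵀ = AᵀWz.
Δ = 12154·471178 − 74920² = 113691012.
p = (206918·471178 − 74920·1303454)/113691012 = -13297023/9474251; q = (12154·1303454 − 74920·206918)/113691012 = 28323613/9474251.

p = -1.4035, q = 2.9895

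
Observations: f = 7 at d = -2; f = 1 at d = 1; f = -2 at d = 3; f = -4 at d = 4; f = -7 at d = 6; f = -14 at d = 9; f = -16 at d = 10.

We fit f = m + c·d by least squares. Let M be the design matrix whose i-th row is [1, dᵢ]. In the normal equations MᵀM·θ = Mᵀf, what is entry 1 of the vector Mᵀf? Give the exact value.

Entry 1 ↔ basis 1, so (Mᵀf)_{1} = Σᵢ fᵢ = (1)·(7) + (1)·(1) + (1)·(-2) + (1)·(-4) + (1)·(-7) + (1)·(-14) + (1)·(-16) = -35.

-35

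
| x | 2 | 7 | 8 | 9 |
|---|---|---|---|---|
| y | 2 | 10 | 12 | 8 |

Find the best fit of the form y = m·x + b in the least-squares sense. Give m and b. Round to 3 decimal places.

m = 1.172, b = 0.379

Sums needed: Σx·x = 198, Σx = 26, Σ1 = 4.
For Aᵀy: Σx·y = 242, Σy = 32.
Determinant 198·4 − 26² = 116.
m = (242·4 − 26·32)/116 = 34/29; b = (198·32 − 26·242)/116 = 11/29.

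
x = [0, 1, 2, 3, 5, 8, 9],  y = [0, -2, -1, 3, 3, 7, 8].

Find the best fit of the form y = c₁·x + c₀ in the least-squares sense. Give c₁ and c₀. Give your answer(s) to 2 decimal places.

c₁ = 1.06, c₀ = -1.65

Sums needed: Σx·x = 184, Σx = 28, Σ1 = 7.
Right-hand side: Σx·y = 148, Σy = 18.
So AᵀA·[c₁, c₀]ᵀ = Aᵀy: [[184, 28]; [28, 7]]·[c₁, c₀]ᵀ = [148, 18]ᵀ.
Eliminating c₀: 7·(row 1) − 28·(row 2) gives 504·c₁ = 7·148 − 28·18 = 532, so c₁ = 19/18.
Then c₀ = (18 − 28·(19/18))/7 = -104/63.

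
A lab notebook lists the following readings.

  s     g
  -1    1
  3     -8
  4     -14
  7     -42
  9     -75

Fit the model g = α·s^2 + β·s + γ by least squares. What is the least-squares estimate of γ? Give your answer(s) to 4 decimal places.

Compute the Gram sums: Σs^2·s^2 = 9300, Σs^2·s = 1162, Σs^2 = 156, Σs·s = 156, Σs = 22, Σ1 = 5.
For Xᵀg: Σs^2·g = -8428, Σs·g = -1050, Σg = -138.
XᵀX·[α, β, γ]ᵀ = Xᵀg becomes [[9300, 1162, 156]; [1162, 156, 22]; [156, 22, 5]]·[α, β, γ]ᵀ = [-8428, -1050, -138]ᵀ.
Solving the 3×3 system (Gaussian elimination) gives α = -41813/45283, β = -2788/45283, γ = 67022/45283.

γ = 1.4801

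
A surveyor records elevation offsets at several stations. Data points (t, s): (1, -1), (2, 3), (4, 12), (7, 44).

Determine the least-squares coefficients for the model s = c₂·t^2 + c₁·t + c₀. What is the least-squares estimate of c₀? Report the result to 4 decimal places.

Sums needed: Σt^2·t^2 = 2674, Σt^2·t = 416, Σt^2 = 70, Σt·t = 70, Σt = 14, Σ1 = 4.
And Σt^2·s = 2359, Σt·s = 361, Σs = 58.
So MᵀM·[c₂, c₁, c₀]ᵀ = Mᵀs: [[2674, 416, 70]; [416, 70, 14]; [70, 14, 4]]·[c₂, c₁, c₀]ᵀ = [2359, 361, 58]ᵀ.
Row-reducing yields c₂ = 67/66, c₁ = -49/66, c₀ = -2/3.

c₀ = -0.6667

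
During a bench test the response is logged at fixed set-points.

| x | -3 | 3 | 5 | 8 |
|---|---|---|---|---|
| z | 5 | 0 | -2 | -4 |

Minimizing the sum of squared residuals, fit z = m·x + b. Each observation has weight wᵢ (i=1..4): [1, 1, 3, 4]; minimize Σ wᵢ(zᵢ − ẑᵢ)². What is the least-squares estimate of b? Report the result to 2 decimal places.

b = 2.36

With design matrix A, AᵀWA = [[349, 47]; [47, 9]] and AᵀWz = [-173, -17]ᵀ.
Eliminating b: 9·(row 1) − 47·(row 2) gives 932·m = 9·(-173) − 47·(-17) = -758, so m = -379/466.
Then b = ((-17) − 47·(-379/466))/9 = 1099/466.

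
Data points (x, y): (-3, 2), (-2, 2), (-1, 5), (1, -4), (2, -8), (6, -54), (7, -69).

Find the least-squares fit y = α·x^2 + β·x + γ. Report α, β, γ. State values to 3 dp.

α = -1.001, β = -3.101, γ = 1.301

AᵀA·[α, β, γ]ᵀ = Aᵀy reads: 3812·α + 532·β + 104·γ = -5330;  532·α + 104·β + 10·γ = -842;  104·α + 10·β + 7·γ = -126.
Solving the 3×3 system (Gaussian elimination) gives α = -12338/12327, β = -76459/24654, γ = 5345/4109.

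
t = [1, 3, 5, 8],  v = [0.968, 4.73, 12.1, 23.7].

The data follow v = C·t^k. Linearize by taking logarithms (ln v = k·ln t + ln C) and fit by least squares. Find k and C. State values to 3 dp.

k = 1.551, C = 0.941

Taking logs, ln v = k·ln t + ln C, so regress ln v on ln t.
AᵀA = [[8.1213, 4.7875]; [4.7875, 4]], rhs = [12.3022, 7.1801]ᵀ  (here Σln t = 4.7875, Σ(ln t)² = 8.1213, Σln v = 7.1801, Σln t·ln v = 12.3022).
Solving (det = 9.5652): k = 1.55087, ln C = -0.06118, so C = exp(-0.06118) = 0.94066.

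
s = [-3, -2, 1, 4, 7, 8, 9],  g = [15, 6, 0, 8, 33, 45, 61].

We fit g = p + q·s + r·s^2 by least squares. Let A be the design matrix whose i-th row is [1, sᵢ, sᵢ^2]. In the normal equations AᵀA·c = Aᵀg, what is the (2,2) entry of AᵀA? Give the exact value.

224

Row 2 ↔ basis s, column 2 ↔ basis s, so (AᵀA)_{2,2} = Σᵢ (s)·(s) = (-3)·(-3) + (-2)·(-2) + (1)·(1) + (4)·(4) + (7)·(7) + (8)·(8) + (9)·(9) = 224.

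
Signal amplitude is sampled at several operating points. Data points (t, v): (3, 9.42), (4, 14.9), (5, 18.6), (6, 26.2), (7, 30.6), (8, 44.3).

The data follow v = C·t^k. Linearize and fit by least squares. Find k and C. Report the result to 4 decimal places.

Linearized form: ln v = k·ln t + ln C. From the 6 transformed points,
Σln t = 9.9115, Σ(ln t)² = 17.0401, Σln v = 18.3451, Σln t·ln v = 31.3051.
Equations: 17.0401·k + 9.9115·ln C = 31.3051;  9.9115·k + 6·ln C = 18.3451.
Solving (det = 4.0036): k = 1.49959, ln C = 0.58032, so C = exp(0.58032) = 1.78662.

k = 1.4996, C = 1.7866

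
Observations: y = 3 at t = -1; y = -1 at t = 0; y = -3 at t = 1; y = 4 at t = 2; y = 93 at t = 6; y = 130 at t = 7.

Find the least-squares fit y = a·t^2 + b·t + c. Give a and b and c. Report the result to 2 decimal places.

a = 3.12, b = -2.90, c = -2.44

Entries of MᵀM: Σt^2·t^2 = 3715, Σt^2·t = 567, Σt^2 = 91, Σt·t = 91, Σt = 15, Σ1 = 6.
Moment sums: Σt^2·y = 9734, Σt·y = 1470, Σy = 226.
Inverting the 3×3 Gram matrix, [a, b, c]ᵀ = [11303/3620, -10491/3620, -2212/905]ᵀ.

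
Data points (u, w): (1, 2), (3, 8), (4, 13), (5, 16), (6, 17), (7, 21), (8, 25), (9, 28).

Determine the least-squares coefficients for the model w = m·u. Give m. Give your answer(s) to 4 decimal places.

m = 3.0569

Compute the Gram sums: Σu·u = 281.
Right-hand side: Σu·w = 859.
Normal equations: [[281]]·[m]ᵀ = [859]ᵀ.
Hence m = 859 / 281 ≈ 3.05694.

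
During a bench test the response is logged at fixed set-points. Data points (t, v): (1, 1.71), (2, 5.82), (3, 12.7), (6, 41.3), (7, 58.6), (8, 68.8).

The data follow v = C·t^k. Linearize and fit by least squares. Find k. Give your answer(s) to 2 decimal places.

With ln vᵢ as the transformed response and ln tᵢ as the regressor:
Σln t = 7.6089, Σ(ln t)² = 13.0084, Σln v = 16.8622, Σln t·ln v = 27.3998.
Normal system: [[13.0084, 7.6089]; [7.6089, 6]]·[k, ln C]ᵀ = [27.3998, 16.8622]ᵀ.
Slope k = (n·Σln t·ln v − Σln t·Σln v)/(n·Σ(ln t)² − (Σln t)²) = (6·27.3998 − 7.6089·16.8622)/20.1558 = 1.79088; ln C = (Σln v − k·Σln t)/n = 0.53928.

k = 1.79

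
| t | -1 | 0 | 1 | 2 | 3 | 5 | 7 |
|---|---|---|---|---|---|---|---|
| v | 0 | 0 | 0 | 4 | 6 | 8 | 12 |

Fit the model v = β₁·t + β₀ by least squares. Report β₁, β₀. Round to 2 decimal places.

Forming XᵀX = [[89, 17]; [17, 7]] and Xᵀv = [150, 30]ᵀ gives XᵀX·[β₁, β₀]ᵀ = Xᵀv.
Eliminating β₀: 7·(row 1) − 17·(row 2) gives 334·β₁ = 7·150 − 17·30 = 540, so β₁ = 270/167.
Then β₀ = (30 − 17·(270/167))/7 = 60/167.

β₁ = 1.62, β₀ = 0.36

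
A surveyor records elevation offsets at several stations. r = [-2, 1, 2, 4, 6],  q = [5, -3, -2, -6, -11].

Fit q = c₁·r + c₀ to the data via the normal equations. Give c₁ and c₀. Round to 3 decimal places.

Sums needed: Σr·r = 61, Σr = 11, Σ1 = 5.
And Σr·q = -107, Σq = -17.
Normal equations: [[61, 11]; [11, 5]]·[c₁, c₀]ᵀ = [-107, -17]ᵀ.
det = 61·5 − 11² = 184.
c₁ = ((-107)·5 − 11·(-17))/184 = -87/46; c₀ = (61·(-17) − 11·(-107))/184 = 35/46.

c₁ = -1.891, c₀ = 0.761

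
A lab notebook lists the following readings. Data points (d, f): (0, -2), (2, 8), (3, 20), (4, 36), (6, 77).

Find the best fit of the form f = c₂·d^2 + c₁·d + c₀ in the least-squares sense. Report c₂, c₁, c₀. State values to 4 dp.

c₂ = 1.9405, c₁ = 1.6071, c₀ = -2.2476

Compute the Gram sums: Σd^2·d^2 = 1649, Σd^2·d = 315, Σd^2 = 65, Σd·d = 65, Σd = 15, Σ1 = 5.
Moment sums: Σd^2·f = 3560, Σd·f = 682, Σf = 139.
AᵀA·[c₂, c₁, c₀]ᵀ = Aᵀf becomes [[1649, 315, 65]; [315, 65, 15]; [65, 15, 5]]·[c₂, c₁, c₀]ᵀ = [3560, 682, 139]ᵀ.
Inverting the 3×3 Gram matrix, [c₂, c₁, c₀]ᵀ = [163/84, 45/28, -236/105]ᵀ.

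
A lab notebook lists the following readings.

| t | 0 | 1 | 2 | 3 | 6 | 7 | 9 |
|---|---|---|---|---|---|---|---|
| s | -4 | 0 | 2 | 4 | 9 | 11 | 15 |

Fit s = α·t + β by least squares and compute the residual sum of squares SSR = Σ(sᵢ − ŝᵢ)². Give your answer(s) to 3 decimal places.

Normal-equation sums: Σt·t = 180, Σt = 28, Σ1 = 7.
Moment sums: Σt·s = 282, Σs = 37.
So AᵀA·[α, β]ᵀ = Aᵀs: [[180, 28]; [28, 7]]·[α, β]ᵀ = [282, 37]ᵀ.
Eliminating β: 7·(row 1) − 28·(row 2) gives 476·α = 7·282 − 28·37 = 938, so α = 67/34.
Then β = (37 − 28·(67/34))/7 = -309/119.
Residuals: -167/119, 149/238, 78/119, 163/238, -27/119, -47/238, -33/238; SSR = 401/119.

SSR = 3.370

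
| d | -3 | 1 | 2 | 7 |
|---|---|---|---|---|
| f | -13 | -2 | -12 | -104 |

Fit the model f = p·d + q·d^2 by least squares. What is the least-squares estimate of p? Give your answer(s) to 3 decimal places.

p = -1.473

Compute the Gram sums: Σd·d = 63, Σd·d^2 = 325, Σd^2·d^2 = 2499.
Right-hand side: Σd·f = -715, Σd^2·f = -5263.
Normal equations: [[63, 325]; [325, 2499]]·[p, q]ᵀ = [-715, -5263]ᵀ.
Eliminating q: 2499·(row 1) − 325·(row 2) gives 51812·p = 2499·(-715) − 325·(-5263) = -76310, so p = -38155/25906.
Then q = ((-5263) − 325·(-38155/25906))/2499 = -49597/25906.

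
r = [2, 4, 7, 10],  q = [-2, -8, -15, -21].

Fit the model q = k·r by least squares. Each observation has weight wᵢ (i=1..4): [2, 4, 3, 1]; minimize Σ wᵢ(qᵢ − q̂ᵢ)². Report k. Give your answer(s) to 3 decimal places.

With design matrix M, MᵀWM = [[319]] and MᵀWq = [-661]ᵀ.
Hence k = -661 / 319 ≈ -2.0721.

k = -2.072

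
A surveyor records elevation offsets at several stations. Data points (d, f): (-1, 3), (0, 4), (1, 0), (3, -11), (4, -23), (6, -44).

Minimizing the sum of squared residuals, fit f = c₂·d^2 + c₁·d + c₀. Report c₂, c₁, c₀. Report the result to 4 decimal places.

The normal equations are: 1635·c₂ + 307·c₁ + 63·c₀ = -2048;  307·c₂ + 63·c₁ + 13·c₀ = -392;  63·c₂ + 13·c₁ + 6·c₀ = -71.
(Σd^2·d^2 = 1635, Σd^2·d = 307, Σd^2 = 63, Σd·d = 63, Σd = 13, Σ1 = 6, Σd^2·f = -2048, Σd·f = -392, Σf = -71.)
Inverting the 3×3 Gram matrix, [c₂, c₁, c₀]ᵀ = [-433/440, -889/440, 633/220]ᵀ.

c₂ = -0.9841, c₁ = -2.0205, c₀ = 2.8773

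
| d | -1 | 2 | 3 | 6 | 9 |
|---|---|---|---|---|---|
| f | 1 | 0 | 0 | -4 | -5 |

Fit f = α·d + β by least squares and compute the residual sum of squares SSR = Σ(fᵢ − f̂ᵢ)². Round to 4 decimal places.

SSR = 2.5306

Normal-equation sums: Σd·d = 131, Σd = 19, Σ1 = 5.
Moment sums: Σd·f = -70, Σf = -8.
det = 131·5 − 19² = 294.
α = ((-70)·5 − 19·(-8))/294 = -33/49; β = (131·(-8) − 19·(-70))/294 = 47/49.
Residuals: -31/49, 19/49, 52/49, -45/49, 5/49; SSR = 124/49.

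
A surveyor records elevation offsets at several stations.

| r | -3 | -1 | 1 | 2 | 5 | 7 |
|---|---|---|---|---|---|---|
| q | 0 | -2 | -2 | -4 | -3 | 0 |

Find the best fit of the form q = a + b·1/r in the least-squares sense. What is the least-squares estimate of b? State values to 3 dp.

b = -0.700

From the data, Σ1 = 6, Σ1/r = 107/210, Σ1/r·1/r = 106789/44100.
And Σq = -11, Σ1/r·q = -13/5.
So XᵀX·[a, b]ᵀ = Xᵀq: [[6, 107/210]; [107/210, 106789/44100]]·[a, b]ᵀ = [-11, -13/5]ᵀ.
Δ = 6·(106789/44100) − (107/210)² = 125857/8820.
a = ((-11)·(106789/44100) − (107/210)·(-13/5))/(125857/8820) = -1116257/629285; b = (6·(-13/5) − (107/210)·(-11))/(125857/8820) = -88158/125857.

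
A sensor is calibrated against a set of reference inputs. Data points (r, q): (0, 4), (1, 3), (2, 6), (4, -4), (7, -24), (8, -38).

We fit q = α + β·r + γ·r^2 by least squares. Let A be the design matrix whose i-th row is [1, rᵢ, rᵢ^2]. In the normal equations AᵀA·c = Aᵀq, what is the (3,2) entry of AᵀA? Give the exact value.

928

Row 3 ↔ basis r^2, column 2 ↔ basis r, so (AᵀA)_{3,2} = Σᵢ (r^2)·(r) = (0)·(0) + (1)·(1) + (4)·(2) + (16)·(4) + (49)·(7) + (64)·(8) = 928.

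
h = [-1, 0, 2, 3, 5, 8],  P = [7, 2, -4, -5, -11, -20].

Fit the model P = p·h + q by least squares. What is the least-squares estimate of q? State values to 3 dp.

With design matrix X, XᵀX = [[103, 17]; [17, 6]] and XᵀP = [-245, -31]ᵀ.
det = 103·6 − 17² = 329.
p = ((-245)·6 − 17·(-31))/329 = -943/329; q = (103·(-31) − 17·(-245))/329 = 972/329.

q = 2.954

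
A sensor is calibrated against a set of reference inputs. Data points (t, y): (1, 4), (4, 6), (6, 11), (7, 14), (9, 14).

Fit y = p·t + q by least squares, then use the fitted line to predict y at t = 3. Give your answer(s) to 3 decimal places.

ŷ = 6.355

The normal equations are: 183·p + 27·q = 318;  27·p + 5·q = 49.
(Σt·t = 183, Σt = 27, Σ1 = 5, Σt·y = 318, Σy = 49.)
Eliminating q: 5·(row 1) − 27·(row 2) gives 186·p = 5·318 − 27·49 = 267, so p = 89/62.
Then q = (49 − 27·(89/62))/5 = 127/62.
At t = 3: ŷ = (89/62)·(3) + (127/62)·(1) = 197/31.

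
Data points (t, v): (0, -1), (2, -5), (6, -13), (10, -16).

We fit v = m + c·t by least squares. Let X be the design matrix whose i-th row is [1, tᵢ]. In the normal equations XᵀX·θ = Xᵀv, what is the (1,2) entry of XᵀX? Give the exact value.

18

Row 1 ↔ basis 1, column 2 ↔ basis t, so (XᵀX)_{1,2} = Σᵢ t = (1)·(0) + (1)·(2) + (1)·(6) + (1)·(10) = 18.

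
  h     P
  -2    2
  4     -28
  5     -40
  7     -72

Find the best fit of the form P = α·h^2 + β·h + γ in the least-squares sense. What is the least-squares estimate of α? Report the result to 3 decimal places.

α = -1.085

The normal equations are: 3298·α + 524·β + 94·γ = -4968;  524·α + 94·β + 14·γ = -820;  94·α + 14·β + 4·γ = -138.
Solving the 3×3 system (Gaussian elimination) gives α = -397/366, β = -1701/610, γ = 1373/1830.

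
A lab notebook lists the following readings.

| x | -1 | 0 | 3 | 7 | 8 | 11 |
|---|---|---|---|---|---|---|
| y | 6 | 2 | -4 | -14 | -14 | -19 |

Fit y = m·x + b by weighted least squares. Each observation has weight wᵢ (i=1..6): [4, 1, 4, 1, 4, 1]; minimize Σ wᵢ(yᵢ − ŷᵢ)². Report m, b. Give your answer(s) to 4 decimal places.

Forming MᵀWM = [[466, 58]; [58, 15]] and MᵀWy = [-827, -79]ᵀ gives MᵀWM·[m, b]ᵀ = MᵀWy.
Eliminating b: 15·(row 1) − 58·(row 2) gives 3626·m = 15·(-827) − 58·(-79) = -7823, so m = -7823/3626.
Then b = ((-79) − 58·(-7823/3626))/15 = 5576/1813.

m = -2.1575, b = 3.0756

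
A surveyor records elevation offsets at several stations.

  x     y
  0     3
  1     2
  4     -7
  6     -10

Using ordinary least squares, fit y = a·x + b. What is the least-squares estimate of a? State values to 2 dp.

AᵀA·[a, b]ᵀ = Aᵀy reads: 53·a + 11·b = -86;  11·a + 4·b = -12.
(Σx·x = 53, Σx = 11, Σ1 = 4, Σx·y = -86, Σy = -12.)
Eliminating b: 4·(row 1) − 11·(row 2) gives 91·a = 4·(-86) − 11·(-12) = -212, so a = -212/91.
Then b = ((-12) − 11·(-212/91))/4 = 310/91.

a = -2.33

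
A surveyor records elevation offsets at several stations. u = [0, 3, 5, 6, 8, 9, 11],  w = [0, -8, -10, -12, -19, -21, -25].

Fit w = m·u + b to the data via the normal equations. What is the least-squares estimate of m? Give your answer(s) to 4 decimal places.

Sums needed: Σu·u = 336, Σu = 42, Σ1 = 7.
For Aᵀw: Σu·w = -762, Σw = -95.
AᵀA·[m, b]ᵀ = Aᵀw becomes [[336, 42]; [42, 7]]·[m, b]ᵀ = [-762, -95]ᵀ.
det = 336·7 − 42² = 588.
m = ((-762)·7 − 42·(-95))/588 = -16/7; b = (336·(-95) − 42·(-762))/588 = 1/7.

m = -2.2857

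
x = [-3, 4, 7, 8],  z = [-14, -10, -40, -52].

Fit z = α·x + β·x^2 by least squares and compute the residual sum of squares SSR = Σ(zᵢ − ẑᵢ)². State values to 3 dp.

Setting ∂/∂α … = 0 gives: 138·α + 892·β = -694;  892·α + 6834·β = -5574.
(Σx·x = 138, Σx·x^2 = 892, Σx^2·x^2 = 6834, Σx·z = -694, Σx^2·z = -5574.)
Δ = 138·6834 − 892² = 147428.
α = ((-694)·6834 − 892·(-5574))/147428 = 57303/36857; β = (138·(-5574) − 892·(-694))/147428 = -37541/36857.
Residuals: -6220/36857, 2874/36857, -35892/36857, 27636/36857; SSR = 56948/36857.

SSR = 1.545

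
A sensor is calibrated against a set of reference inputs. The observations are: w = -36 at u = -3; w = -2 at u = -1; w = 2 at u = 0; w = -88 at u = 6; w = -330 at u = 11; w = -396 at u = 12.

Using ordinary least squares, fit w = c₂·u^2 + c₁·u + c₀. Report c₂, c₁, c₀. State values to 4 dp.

c₂ = -3.0447, c₁ = 3.2995, c₀ = 2.4040

With design matrix M, MᵀM = [[36755, 3247, 311]; [3247, 311, 25]; [311, 25, 6]] and Mᵀw = [-100448, -8800, -850]ᵀ.
Solving the 3×3 system (Gaussian elimination) gives c₂ = -701689/230460, c₁ = 33061/10020, c₀ = 92339/38410.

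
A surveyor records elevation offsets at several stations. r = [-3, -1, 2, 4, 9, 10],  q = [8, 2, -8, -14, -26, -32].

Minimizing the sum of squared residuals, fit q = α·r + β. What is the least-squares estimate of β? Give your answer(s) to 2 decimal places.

Compute the Gram sums: Σr·r = 211, Σr = 21, Σ1 = 6.
Right-hand side: Σr·q = -652, Σq = -70.
XᵀX·[α, β]ᵀ = Xᵀq becomes [[211, 21]; [21, 6]]·[α, β]ᵀ = [-652, -70]ᵀ.
Δ = 211·6 − 21² = 825.
α = ((-652)·6 − 21·(-70))/825 = -74/25; β = (211·(-70) − 21·(-652))/825 = -98/75.

β = -1.31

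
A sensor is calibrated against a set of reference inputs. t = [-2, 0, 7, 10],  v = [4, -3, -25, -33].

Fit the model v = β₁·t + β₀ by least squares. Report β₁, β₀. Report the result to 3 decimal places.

β₁ = -3.093, β₀ = -2.651

With design matrix X, XᵀX = [[153, 15]; [15, 4]] and Xᵀv = [-513, -57]ᵀ.
Eliminating β₀: 4·(row 1) − 15·(row 2) gives 387·β₁ = 4·(-513) − 15·(-57) = -1197, so β₁ = -133/43.
Then β₀ = ((-57) − 15·(-133/43))/4 = -114/43.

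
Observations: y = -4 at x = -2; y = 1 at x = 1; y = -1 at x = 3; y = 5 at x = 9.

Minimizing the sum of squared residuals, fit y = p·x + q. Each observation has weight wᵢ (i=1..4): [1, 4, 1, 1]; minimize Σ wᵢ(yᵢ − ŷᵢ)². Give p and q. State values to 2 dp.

Compute the Gram sums: Σwᵢ·x·x = 98, Σwᵢ·x = 14, Σwᵢ·1 = 7.
And Σwᵢ·x·y = 54, Σwᵢ·y = 4.
Normal equations: [[98, 14]; [14, 7]]·[p, q]ᵀ = [54, 4]ᵀ.
Eliminating q: 7·(row 1) − 14·(row 2) gives 490·p = 7·54 − 14·4 = 322, so p = 23/35.
Then q = (4 − 14·(23/35))/7 = -26/35.

p = 0.66, q = -0.74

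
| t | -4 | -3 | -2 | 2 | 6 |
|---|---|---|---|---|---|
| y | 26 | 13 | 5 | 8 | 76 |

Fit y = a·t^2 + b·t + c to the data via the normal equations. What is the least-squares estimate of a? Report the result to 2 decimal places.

With design matrix X, XᵀX = [[1665, 125, 69]; [125, 69, -1]; [69, -1, 5]] and Xᵀy = [3321, 319, 128]ᵀ.
Inverting the 3×3 Gram matrix, [a, b, c]ᵀ = [147815/74438, 74631/74438, -8522/5317]ᵀ.

a = 1.99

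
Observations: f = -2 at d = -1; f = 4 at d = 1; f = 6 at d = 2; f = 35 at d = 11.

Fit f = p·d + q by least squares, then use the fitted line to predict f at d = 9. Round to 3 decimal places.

f̂ = 28.611

Sums needed: Σd·d = 127, Σd = 13, Σ1 = 4.
For Aᵀf: Σd·f = 403, Σf = 43.
Normal equations: [[127, 13]; [13, 4]]·[p, q]ᵀ = [403, 43]ᵀ.
Δ = 127·4 − 13² = 339.
p = (403·4 − 13·43)/339 = 351/113; q = (127·43 − 13·403)/339 = 74/113.
At d = 9: f̂ = (351/113)·(9) + (74/113)·(1) = 3233/113.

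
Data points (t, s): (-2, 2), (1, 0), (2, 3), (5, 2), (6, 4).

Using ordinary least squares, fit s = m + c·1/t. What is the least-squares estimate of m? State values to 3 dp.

Entries of AᵀA: Σ1 = 5, Σ1/t = 41/30, Σ1/t·1/t = 1411/900.
And Σs = 11, Σ1/t·s = 47/30.
det = 5·(1411/900) − (41/30)² = 2687/450.
m = (11·(1411/900) − (41/30)·(47/30))/(2687/450) = 6797/2687; c = (5·(47/30) − (41/30)·11)/(2687/450) = -3240/2687.

m = 2.530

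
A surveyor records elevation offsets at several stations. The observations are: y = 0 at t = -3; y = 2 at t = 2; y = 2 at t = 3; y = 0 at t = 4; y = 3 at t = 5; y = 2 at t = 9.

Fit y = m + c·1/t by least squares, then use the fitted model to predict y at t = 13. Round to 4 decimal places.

From the data, Σ1 = 6, Σ1/t = 191/180, Σ1/t·1/t = 19021/32400.
For Mᵀy: Σy = 9, Σ1/t·y = 112/45.
MᵀM·[m, c]ᵀ = Mᵀy becomes [[6, 191/180]; [191/180, 19021/32400]]·[m, c]ᵀ = [9, 112/45]ᵀ.
Δ = 6·(19021/32400) − (191/180)² = 15529/6480.
m = (9·(19021/32400) − (191/180)·(112/45))/(15529/6480) = 85621/77645; c = (6·(112/45) − (191/180)·9)/(15529/6480) = 34884/15529.
At t = 13: ŷ = (85621/77645)·(1) + (34884/15529)·(1/13) = 1287493/1009385.

ŷ = 1.2755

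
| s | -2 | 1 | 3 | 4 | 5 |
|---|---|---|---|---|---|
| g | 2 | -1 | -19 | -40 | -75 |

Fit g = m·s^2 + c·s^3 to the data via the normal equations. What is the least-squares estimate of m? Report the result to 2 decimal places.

The normal equations are: 979·m + 4361·c = -2679;  4361·m + 20515·c = -12465.
(Σs^2·s^2 = 979, Σs^2·s^3 = 4361, Σs^3·s^3 = 20515, Σs^2·g = -2679, Σs^3·g = -12465.)
Eliminating c: 20515·(row 1) − 4361·(row 2) gives 1065864·m = 20515·(-2679) − 4361·(-12465) = -599820, so m = -49985/88822.
Then c = ((-12465) − 4361·(-49985/88822))/20515 = -487/998.

m = -0.56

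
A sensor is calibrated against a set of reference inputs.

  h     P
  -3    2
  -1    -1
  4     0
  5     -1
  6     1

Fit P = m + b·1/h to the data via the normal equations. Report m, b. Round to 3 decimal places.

Entries of MᵀM: Σ1 = 5, Σ1/h = -43/60, Σ1/h·1/h = 4469/3600.
Moment sums: ΣP = 1, Σ1/h·P = 3/10.
So MᵀM·[m, b]ᵀ = MᵀP: [[5, -43/60]; [-43/60, 4469/3600]]·[m, b]ᵀ = [1, 3/10]ᵀ.
Eliminating b: (4469/3600)·(row 1) − (-43/60)·(row 2) gives (427/75)·m = (4469/3600)·1 − (-43/60)·(3/10) = 5243/3600, so m = 749/2928.
Then b = ((3/10) − (-43/60)·(749/2928))/(4469/3600) = 95/244.

m = 0.256, b = 0.389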